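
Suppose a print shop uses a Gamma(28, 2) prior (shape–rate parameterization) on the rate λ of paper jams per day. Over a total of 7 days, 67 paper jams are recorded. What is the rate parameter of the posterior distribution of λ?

Total count 67 over total exposure 7 days.
The Gamma prior is conjugate for the Poisson rate, so λ | data ~ Gamma(28+67, 2+7) = Gamma(95, 9).

9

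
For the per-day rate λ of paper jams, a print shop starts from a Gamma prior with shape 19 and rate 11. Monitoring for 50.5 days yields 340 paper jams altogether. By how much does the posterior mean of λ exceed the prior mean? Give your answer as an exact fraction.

Total count 340 over total exposure 50.5 days.
The Gamma prior is conjugate for the Poisson rate, so λ | data ~ Gamma(19+340, 11+50.5) = Gamma(359, 123/2).
Posterior mean = 359/(123/2) = 718/123; prior mean = 19/11 = 19/11. Difference = 718/123 − 19/11 = 5561/1353.

5561/1353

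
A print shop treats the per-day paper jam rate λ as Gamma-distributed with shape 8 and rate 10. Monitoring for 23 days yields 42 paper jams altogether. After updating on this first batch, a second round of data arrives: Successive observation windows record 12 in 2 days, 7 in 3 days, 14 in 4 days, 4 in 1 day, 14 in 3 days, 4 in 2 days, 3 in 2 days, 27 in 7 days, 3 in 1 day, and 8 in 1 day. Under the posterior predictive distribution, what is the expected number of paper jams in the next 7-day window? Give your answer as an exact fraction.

Total count 42 over total exposure 23 days.
After the first batch: Gamma(8 + 42, 10 + 23) = Gamma(50, 33).
Total count: 12 + 7 + 14 + 4 + 14 + 4 + 3 + 27 + 3 + 8 = 96.
Total exposure: 2 + 3 + 4 + 1 + 3 + 2 + 2 + 7 + 1 + 1 = 26 days.
After the second batch: Gamma(50 + 96, 33 + 26) = Gamma(146, 59).
Predictive mean over a 7-day window = T·E[λ|data] = 7·146/59 = 1022/59.

1022/59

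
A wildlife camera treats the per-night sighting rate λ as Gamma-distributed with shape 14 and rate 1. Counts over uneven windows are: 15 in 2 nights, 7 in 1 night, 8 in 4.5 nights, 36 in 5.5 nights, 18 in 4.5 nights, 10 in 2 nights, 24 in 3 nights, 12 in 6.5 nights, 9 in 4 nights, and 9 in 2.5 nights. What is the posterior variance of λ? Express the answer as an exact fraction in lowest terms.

Total count: 15 + 7 + 8 + 36 + 18 + 10 + 24 + 12 + 9 + 9 = 148.
Total exposure: 2 + 1 + 4.5 + 5.5 + 4.5 + 2 + 3 + 6.5 + 4 + 2.5 = 35.5 nights.
Conjugate update: add total count to the shape and total exposure to the rate, giving Gamma(162, 73/2).
Posterior variance = α'/β'² = 162/(5329/4) = 648/5329.

648/5329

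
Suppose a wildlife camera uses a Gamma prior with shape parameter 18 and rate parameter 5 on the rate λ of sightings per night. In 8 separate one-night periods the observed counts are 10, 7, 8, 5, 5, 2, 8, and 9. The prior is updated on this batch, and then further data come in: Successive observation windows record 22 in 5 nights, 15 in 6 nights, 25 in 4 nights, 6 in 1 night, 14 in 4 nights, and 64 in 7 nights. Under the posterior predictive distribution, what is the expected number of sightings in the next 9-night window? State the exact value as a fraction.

Total count: 10 + 7 + 8 + 5 + 5 + 2 + 8 + 9 = 54.
Total exposure: 8 nights.
After the first batch: Gamma(18 + 54, 5 + 8) = Gamma(72, 13).
Total count: 22 + 15 + 25 + 6 + 14 + 64 = 146.
Total exposure: 5 + 6 + 4 + 1 + 4 + 7 = 27 nights.
After the second batch: Gamma(72 + 146, 13 + 27) = Gamma(218, 40).
Predictive mean over a 9-night window = T·E[λ|data] = 9·218/40 = 981/20.

981/20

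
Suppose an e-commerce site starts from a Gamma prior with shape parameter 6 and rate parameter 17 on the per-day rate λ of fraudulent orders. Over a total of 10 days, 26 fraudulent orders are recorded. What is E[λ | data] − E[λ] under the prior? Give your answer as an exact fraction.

Total count 26 over total exposure 10 days.
Posterior: α' = 6 + 26 = 32, β' = 17 + 10 = 27.
Posterior mean = 32/27 = 32/27; prior mean = 6/17 = 6/17. Difference = 32/27 − 6/17 = 382/459.

382/459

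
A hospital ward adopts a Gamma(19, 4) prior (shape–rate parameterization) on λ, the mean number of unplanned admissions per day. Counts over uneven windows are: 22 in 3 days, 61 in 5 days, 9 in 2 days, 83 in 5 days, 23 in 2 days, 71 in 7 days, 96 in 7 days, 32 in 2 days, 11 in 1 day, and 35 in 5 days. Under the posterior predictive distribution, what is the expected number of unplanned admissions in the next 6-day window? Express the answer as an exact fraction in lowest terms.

2772/43

Total count: 22 + 61 + 9 + 83 + 23 + 71 + 96 + 32 + 11 + 35 = 443.
Total exposure: 3 + 5 + 2 + 5 + 2 + 7 + 7 + 2 + 1 + 5 = 39 days.
Gamma(α, β) with Poisson data over total exposure Σt gives posterior Gamma(α+Σx, β+Σt) = Gamma(462, 43).
Predictive mean over a 6-day window = T·E[λ|data] = 6·462/43 = 2772/43.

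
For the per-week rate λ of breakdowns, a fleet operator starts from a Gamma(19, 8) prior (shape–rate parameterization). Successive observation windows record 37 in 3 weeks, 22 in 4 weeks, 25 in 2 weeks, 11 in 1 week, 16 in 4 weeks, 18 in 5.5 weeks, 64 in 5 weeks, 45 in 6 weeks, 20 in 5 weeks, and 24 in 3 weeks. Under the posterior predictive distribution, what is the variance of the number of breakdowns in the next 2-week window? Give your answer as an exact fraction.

116788/8649

Total count: 37 + 22 + 25 + 11 + 16 + 18 + 64 + 45 + 20 + 24 = 282.
Total exposure: 3 + 4 + 2 + 1 + 4 + 5.5 + 5 + 6 + 5 + 3 = 38.5 weeks.
Posterior: α' = 19 + 282 = 301, β' = 8 + 38.5 = 93/2.
The posterior predictive for a window of length T is Negative Binomial with variance T·α'·(β'+T)/β'² = 2·301·(97/2)/(8649/4) = 116788/8649.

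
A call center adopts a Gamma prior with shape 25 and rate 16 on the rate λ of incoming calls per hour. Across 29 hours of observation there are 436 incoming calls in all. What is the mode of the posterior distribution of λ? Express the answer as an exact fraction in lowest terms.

Total count 436 over total exposure 29 hours.
The Gamma prior is conjugate for the Poisson rate, so λ | data ~ Gamma(25+436, 16+29) = Gamma(461, 45).
Posterior mode = (α'−1)/β' = 460/45 = 92/9.

92/9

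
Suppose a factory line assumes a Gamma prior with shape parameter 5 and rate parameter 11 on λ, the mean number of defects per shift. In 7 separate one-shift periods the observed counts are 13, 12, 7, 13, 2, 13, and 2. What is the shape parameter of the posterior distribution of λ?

Total count: 13 + 12 + 7 + 13 + 2 + 13 + 2 = 62.
Total exposure: 7 shifts.
The Gamma prior is conjugate for the Poisson rate, so λ | data ~ Gamma(5+62, 11+7) = Gamma(67, 18).

67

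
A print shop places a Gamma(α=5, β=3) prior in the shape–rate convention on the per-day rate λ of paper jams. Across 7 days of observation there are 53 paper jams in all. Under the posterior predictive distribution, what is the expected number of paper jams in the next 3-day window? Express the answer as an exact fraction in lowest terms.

Total count 53 over total exposure 7 days.
Conjugate update: add total count to the shape and total exposure to the rate, giving Gamma(58, 10).
Predictive mean over a 3-day window = T·E[λ|data] = 3·58/10 = 87/5.

87/5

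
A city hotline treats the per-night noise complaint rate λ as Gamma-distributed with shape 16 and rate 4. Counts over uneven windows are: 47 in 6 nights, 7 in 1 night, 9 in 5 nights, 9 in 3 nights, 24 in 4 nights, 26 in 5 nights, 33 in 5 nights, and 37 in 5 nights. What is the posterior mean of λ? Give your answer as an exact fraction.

Total count: 47 + 7 + 9 + 9 + 24 + 26 + 33 + 37 = 192.
Total exposure: 6 + 1 + 5 + 3 + 4 + 5 + 5 + 5 = 34 nights.
Gamma(α, β) with Poisson data over total exposure Σt gives posterior Gamma(α+Σx, β+Σt) = Gamma(208, 38).
Posterior mean = α'/β' = 208/38 = 104/19.

104/19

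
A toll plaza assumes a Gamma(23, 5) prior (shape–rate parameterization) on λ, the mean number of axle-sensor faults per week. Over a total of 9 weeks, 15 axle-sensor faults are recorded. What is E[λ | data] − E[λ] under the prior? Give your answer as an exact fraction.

Total count 15 over total exposure 9 weeks.
Conjugate update: add total count to the shape and total exposure to the rate, giving Gamma(38, 14).
Posterior mean = 38/14 = 19/7; prior mean = 23/5 = 23/5. Difference = 19/7 − 23/5 = -66/35.

-66/35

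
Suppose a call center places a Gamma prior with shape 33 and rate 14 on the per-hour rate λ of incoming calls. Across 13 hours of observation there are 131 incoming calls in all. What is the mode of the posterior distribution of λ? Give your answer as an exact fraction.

163/27

Total count 131 over total exposure 13 hours.
The Gamma prior is conjugate for the Poisson rate, so λ | data ~ Gamma(33+131, 14+13) = Gamma(164, 27).
Posterior mode = (α'−1)/β' = 163/27.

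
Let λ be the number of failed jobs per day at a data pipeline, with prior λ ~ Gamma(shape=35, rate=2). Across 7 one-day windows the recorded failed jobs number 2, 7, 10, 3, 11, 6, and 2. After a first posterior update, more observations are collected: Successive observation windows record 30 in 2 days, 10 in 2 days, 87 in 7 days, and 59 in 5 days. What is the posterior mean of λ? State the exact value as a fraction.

262/25

Total count: 2 + 7 + 10 + 3 + 11 + 6 + 2 = 41.
Total exposure: 7 days.
After the first batch: Gamma(35 + 41, 2 + 7) = Gamma(76, 9).
Total count: 30 + 10 + 87 + 59 = 186.
Total exposure: 2 + 2 + 7 + 5 = 16 days.
After the second batch: Gamma(76 + 186, 9 + 16) = Gamma(262, 25).
Posterior mean = α'/β' = 262/25.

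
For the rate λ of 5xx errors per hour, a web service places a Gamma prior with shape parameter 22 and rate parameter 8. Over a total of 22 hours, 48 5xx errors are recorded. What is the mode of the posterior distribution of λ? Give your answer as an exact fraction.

Total count 48 over total exposure 22 hours.
Posterior: α' = 22 + 48 = 70, β' = 8 + 22 = 30.
Posterior mode = (α'−1)/β' = 69/30 = 23/10.

23/10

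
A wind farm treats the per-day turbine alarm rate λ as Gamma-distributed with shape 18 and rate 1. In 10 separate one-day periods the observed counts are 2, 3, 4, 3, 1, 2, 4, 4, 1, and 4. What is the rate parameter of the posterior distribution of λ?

11

Total count: 2 + 3 + 4 + 3 + 1 + 2 + 4 + 4 + 1 + 4 = 28.
Total exposure: 10 days.
By Gamma–Poisson conjugacy, the posterior is Gamma(α + Σx, β + Σt) = Gamma(18 + 28, 1 + 10) = Gamma(46, 11).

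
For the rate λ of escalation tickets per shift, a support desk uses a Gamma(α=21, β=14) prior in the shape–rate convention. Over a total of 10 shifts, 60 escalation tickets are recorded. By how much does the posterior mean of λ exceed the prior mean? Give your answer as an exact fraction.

15/8

Total count 60 over total exposure 10 shifts.
Conjugate update: add total count to the shape and total exposure to the rate, giving Gamma(81, 24).
Posterior mean = 81/24 = 27/8; prior mean = 21/14 = 3/2. Difference = 27/8 − 3/2 = 15/8.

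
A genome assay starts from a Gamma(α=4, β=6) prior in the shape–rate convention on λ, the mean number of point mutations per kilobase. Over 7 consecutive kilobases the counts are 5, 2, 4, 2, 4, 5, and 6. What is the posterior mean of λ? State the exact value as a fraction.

Total count: 5 + 2 + 4 + 2 + 4 + 5 + 6 = 28.
Total exposure: 7 kilobases.
Gamma(α, β) with Poisson data over total exposure Σt gives posterior Gamma(α+Σx, β+Σt) = Gamma(32, 13).
Posterior mean = α'/β' = 32/13.

32/13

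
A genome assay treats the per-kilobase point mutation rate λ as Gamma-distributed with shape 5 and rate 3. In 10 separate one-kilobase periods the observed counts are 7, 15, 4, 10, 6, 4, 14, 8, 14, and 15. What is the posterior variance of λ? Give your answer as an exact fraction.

Total count: 7 + 15 + 4 + 10 + 6 + 4 + 14 + 8 + 14 + 15 = 97.
Total exposure: 10 kilobases.
Posterior: α' = 5 + 97 = 102, β' = 3 + 10 = 13.
Posterior variance = α'/β'² = 102/169.

102/169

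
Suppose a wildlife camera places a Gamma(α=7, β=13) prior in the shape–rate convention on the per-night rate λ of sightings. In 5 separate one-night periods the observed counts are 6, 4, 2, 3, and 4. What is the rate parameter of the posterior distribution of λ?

Total count: 6 + 4 + 2 + 3 + 4 = 19.
Total exposure: 5 nights.
By Gamma–Poisson conjugacy, the posterior is Gamma(α + Σx, β + Σt) = Gamma(7 + 19, 13 + 5) = Gamma(26, 18).

18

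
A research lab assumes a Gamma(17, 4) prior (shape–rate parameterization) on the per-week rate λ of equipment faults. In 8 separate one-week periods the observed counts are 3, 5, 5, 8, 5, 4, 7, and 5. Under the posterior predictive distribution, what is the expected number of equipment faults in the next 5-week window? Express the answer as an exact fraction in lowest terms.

295/12

Total count: 3 + 5 + 5 + 8 + 5 + 4 + 7 + 5 = 42.
Total exposure: 8 weeks.
By Gamma–Poisson conjugacy, the posterior is Gamma(α + Σx, β + Σt) = Gamma(17 + 42, 4 + 8) = Gamma(59, 12).
Predictive mean over a 5-week window = T·E[λ|data] = 5·59/12 = 295/12.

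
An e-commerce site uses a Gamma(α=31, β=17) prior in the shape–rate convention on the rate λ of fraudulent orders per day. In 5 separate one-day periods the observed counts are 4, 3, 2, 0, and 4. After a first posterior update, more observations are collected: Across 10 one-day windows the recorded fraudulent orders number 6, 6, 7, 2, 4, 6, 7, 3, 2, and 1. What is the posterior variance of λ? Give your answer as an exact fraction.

Total count: 4 + 3 + 2 + 0 + 4 = 13.
Total exposure: 5 days.
After the first batch: Gamma(31 + 13, 17 + 5) = Gamma(44, 22).
Total count: 6 + 6 + 7 + 2 + 4 + 6 + 7 + 3 + 2 + 1 = 44.
Total exposure: 10 days.
After the second batch: Gamma(44 + 44, 22 + 10) = Gamma(88, 32).
Posterior variance = α'/β'² = 88/1024 = 11/128.

11/128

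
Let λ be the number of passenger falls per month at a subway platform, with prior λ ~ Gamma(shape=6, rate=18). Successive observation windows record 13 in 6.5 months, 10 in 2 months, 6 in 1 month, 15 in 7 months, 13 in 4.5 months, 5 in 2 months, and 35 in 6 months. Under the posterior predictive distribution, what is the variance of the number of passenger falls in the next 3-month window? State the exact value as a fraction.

Total count: 13 + 10 + 6 + 15 + 13 + 5 + 35 = 97.
Total exposure: 6.5 + 2 + 1 + 7 + 4.5 + 2 + 6 = 29 months.
Posterior: α' = 6 + 97 = 103, β' = 18 + 29 = 47.
The posterior predictive for a window of length T is Negative Binomial with variance T·α'·(β'+T)/β'² = 3·103·50/2209 = 15450/2209.

15450/2209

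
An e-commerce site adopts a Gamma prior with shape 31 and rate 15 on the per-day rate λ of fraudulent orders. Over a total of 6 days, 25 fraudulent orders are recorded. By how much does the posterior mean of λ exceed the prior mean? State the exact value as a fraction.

3/5

Total count 25 over total exposure 6 days.
By Gamma–Poisson conjugacy, the posterior is Gamma(α + Σx, β + Σt) = Gamma(31 + 25, 15 + 6) = Gamma(56, 21).
Posterior mean = 56/21 = 8/3; prior mean = 31/15 = 31/15. Difference = 8/3 − 31/15 = 3/5.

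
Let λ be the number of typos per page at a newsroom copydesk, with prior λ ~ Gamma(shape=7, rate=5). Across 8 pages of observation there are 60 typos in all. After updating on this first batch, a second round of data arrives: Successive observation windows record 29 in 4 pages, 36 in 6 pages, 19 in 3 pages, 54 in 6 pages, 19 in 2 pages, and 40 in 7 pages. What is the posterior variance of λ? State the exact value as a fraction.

Total count 60 over total exposure 8 pages.
After the first batch: Gamma(7 + 60, 5 + 8) = Gamma(67, 13).
Total count: 29 + 36 + 19 + 54 + 19 + 40 = 197.
Total exposure: 4 + 6 + 3 + 6 + 2 + 7 = 28 pages.
After the second batch: Gamma(67 + 197, 13 + 28) = Gamma(264, 41).
Posterior variance = α'/β'² = 264/1681.

264/1681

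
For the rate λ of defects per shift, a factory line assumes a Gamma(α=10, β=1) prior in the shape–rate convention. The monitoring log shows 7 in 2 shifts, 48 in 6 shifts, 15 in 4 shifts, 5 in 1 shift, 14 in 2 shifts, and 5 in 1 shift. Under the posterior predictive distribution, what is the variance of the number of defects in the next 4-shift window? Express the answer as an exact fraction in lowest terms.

Total count: 7 + 48 + 15 + 5 + 14 + 5 = 94.
Total exposure: 2 + 6 + 4 + 1 + 2 + 1 = 16 shifts.
Posterior: α' = 10 + 94 = 104, β' = 1 + 16 = 17.
The posterior predictive for a window of length T is Negative Binomial with variance T·α'·(β'+T)/β'² = 4·104·21/289 = 8736/289.

8736/289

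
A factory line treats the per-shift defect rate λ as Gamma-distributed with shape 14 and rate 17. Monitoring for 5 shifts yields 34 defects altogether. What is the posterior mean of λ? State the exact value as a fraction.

24/11

Total count 34 over total exposure 5 shifts.
Gamma(α, β) with Poisson data over total exposure Σt gives posterior Gamma(α+Σx, β+Σt) = Gamma(48, 22).
Posterior mean = α'/β' = 48/22 = 24/11.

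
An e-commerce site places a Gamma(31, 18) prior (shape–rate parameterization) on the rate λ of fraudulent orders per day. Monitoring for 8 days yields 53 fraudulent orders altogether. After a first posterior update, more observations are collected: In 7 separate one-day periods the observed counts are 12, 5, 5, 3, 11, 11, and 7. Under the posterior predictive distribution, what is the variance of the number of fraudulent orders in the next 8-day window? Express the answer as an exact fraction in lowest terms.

Total count 53 over total exposure 8 days.
After the first batch: Gamma(31 + 53, 18 + 8) = Gamma(84, 26).
Total count: 12 + 5 + 5 + 3 + 11 + 11 + 7 = 54.
Total exposure: 7 days.
After the second batch: Gamma(84 + 54, 26 + 7) = Gamma(138, 33).
The posterior predictive for a window of length T is Negative Binomial with variance T·α'·(β'+T)/β'² = 8·138·41/1089 = 15088/363.

15088/363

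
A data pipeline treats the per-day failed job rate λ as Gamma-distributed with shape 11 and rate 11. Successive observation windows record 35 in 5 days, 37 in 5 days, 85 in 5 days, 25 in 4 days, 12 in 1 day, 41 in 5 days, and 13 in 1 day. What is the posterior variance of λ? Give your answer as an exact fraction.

Total count: 35 + 37 + 85 + 25 + 12 + 41 + 13 = 248.
Total exposure: 5 + 5 + 5 + 4 + 1 + 5 + 1 = 26 days.
Gamma(α, β) with Poisson data over total exposure Σt gives posterior Gamma(α+Σx, β+Σt) = Gamma(259, 37).
Posterior variance = α'/β'² = 259/1369 = 7/37.

7/37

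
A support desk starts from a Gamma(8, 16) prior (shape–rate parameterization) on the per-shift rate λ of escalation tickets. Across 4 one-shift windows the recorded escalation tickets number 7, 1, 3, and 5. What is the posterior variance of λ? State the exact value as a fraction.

Total count: 7 + 1 + 3 + 5 = 16.
Total exposure: 4 shifts.
Posterior: α' = 8 + 16 = 24, β' = 16 + 4 = 20.
Posterior variance = α'/β'² = 24/400 = 3/50.

3/50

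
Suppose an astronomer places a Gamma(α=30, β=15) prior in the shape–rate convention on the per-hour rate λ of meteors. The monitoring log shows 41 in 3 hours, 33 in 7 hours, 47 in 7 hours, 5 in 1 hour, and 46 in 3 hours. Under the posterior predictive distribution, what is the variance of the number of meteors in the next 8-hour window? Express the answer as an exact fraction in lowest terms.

4444/81

Total count: 41 + 33 + 47 + 5 + 46 = 172.
Total exposure: 3 + 7 + 7 + 1 + 3 = 21 hours.
By Gamma–Poisson conjugacy, the posterior is Gamma(α + Σx, β + Σt) = Gamma(30 + 172, 15 + 21) = Gamma(202, 36).
The posterior predictive for a window of length T is Negative Binomial with variance T·α'·(β'+T)/β'² = 8·202·44/1296 = 4444/81.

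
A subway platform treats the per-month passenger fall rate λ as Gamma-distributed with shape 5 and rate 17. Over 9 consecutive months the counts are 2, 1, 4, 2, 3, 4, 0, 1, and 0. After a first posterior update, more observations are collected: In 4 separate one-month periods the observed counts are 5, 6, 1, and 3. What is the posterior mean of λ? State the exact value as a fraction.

37/30

Total count: 2 + 1 + 4 + 2 + 3 + 4 + 0 + 1 + 0 = 17.
Total exposure: 9 months.
After the first batch: Gamma(5 + 17, 17 + 9) = Gamma(22, 26).
Total count: 5 + 6 + 1 + 3 = 15.
Total exposure: 4 months.
After the second batch: Gamma(22 + 15, 26 + 4) = Gamma(37, 30).
Posterior mean = α'/β' = 37/30.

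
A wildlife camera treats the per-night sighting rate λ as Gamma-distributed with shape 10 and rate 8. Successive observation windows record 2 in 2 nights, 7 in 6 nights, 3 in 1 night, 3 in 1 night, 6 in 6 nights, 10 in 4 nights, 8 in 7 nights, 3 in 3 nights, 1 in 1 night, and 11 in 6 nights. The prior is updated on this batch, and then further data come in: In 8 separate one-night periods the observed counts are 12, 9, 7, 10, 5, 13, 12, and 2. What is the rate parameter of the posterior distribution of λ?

Total count: 2 + 7 + 3 + 3 + 6 + 10 + 8 + 3 + 1 + 11 = 54.
Total exposure: 2 + 6 + 1 + 1 + 6 + 4 + 7 + 3 + 1 + 6 = 37 nights.
After the first batch: Gamma(10 + 54, 8 + 37) = Gamma(64, 45).
Total count: 12 + 9 + 7 + 10 + 5 + 13 + 12 + 2 = 70.
Total exposure: 8 nights.
After the second batch: Gamma(64 + 70, 45 + 8) = Gamma(134, 53).

53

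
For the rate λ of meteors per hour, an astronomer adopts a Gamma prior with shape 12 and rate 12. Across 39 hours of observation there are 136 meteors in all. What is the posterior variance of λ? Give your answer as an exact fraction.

Total count 136 over total exposure 39 hours.
Gamma(α, β) with Poisson data over total exposure Σt gives posterior Gamma(α+Σx, β+Σt) = Gamma(148, 51).
Posterior variance = α'/β'² = 148/2601.

148/2601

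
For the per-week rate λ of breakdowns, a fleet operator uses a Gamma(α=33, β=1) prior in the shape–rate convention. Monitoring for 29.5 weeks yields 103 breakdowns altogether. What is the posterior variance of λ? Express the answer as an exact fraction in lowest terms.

544/3721

Total count 103 over total exposure 29.5 weeks.
Posterior: α' = 33 + 103 = 136, β' = 1 + 29.5 = 61/2.
Posterior variance = α'/β'² = 136/(3721/4) = 544/3721.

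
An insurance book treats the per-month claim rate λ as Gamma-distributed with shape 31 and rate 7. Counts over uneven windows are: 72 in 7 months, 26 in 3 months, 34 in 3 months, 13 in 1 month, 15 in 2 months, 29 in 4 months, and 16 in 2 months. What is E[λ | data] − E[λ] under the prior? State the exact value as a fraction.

Total count: 72 + 26 + 34 + 13 + 15 + 29 + 16 = 205.
Total exposure: 7 + 3 + 3 + 1 + 2 + 4 + 2 = 22 months.
Posterior: α' = 31 + 205 = 236, β' = 7 + 22 = 29.
Posterior mean = 236/29 = 236/29; prior mean = 31/7 = 31/7. Difference = 236/29 − 31/7 = 753/203.

753/203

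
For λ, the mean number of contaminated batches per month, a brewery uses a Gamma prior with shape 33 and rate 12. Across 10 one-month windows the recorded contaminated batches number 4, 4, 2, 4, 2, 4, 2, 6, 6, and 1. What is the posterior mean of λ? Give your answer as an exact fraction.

Total count: 4 + 4 + 2 + 4 + 2 + 4 + 2 + 6 + 6 + 1 = 35.
Total exposure: 10 months.
Conjugate update: add total count to the shape and total exposure to the rate, giving Gamma(68, 22).
Posterior mean = α'/β' = 68/22 = 34/11.

34/11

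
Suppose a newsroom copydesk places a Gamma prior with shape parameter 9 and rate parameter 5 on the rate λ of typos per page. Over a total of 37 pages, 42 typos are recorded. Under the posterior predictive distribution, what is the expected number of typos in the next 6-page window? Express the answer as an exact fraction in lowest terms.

51/7

Total count 42 over total exposure 37 pages.
The Gamma prior is conjugate for the Poisson rate, so λ | data ~ Gamma(9+42, 5+37) = Gamma(51, 42).
Predictive mean over a 6-page window = T·E[λ|data] = 6·51/42 = 51/7.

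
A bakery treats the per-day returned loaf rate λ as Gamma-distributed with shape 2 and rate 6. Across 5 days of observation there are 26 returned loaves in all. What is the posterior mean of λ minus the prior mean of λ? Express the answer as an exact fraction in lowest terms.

Total count 26 over total exposure 5 days.
The Gamma prior is conjugate for the Poisson rate, so λ | data ~ Gamma(2+26, 6+5) = Gamma(28, 11).
Posterior mean = 28/11 = 28/11; prior mean = 2/6 = 1/3. Difference = 28/11 − 1/3 = 73/33.

73/33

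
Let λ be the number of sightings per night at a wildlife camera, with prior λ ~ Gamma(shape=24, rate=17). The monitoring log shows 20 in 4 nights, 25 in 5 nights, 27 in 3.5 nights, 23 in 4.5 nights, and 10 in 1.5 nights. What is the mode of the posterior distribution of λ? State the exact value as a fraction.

Total count: 20 + 25 + 27 + 23 + 10 = 105.
Total exposure: 4 + 5 + 3.5 + 4.5 + 1.5 = 18.5 nights.
Posterior: α' = 24 + 105 = 129, β' = 17 + 18.5 = 71/2.
Posterior mode = (α'−1)/β' = 128/(71/2) = 256/71.

256/71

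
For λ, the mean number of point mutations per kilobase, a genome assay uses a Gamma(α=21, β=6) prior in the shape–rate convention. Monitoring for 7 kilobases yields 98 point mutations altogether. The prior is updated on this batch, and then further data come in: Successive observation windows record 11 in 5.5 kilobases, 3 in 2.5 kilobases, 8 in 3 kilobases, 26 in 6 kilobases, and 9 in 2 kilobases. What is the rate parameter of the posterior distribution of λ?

32

Total count 98 over total exposure 7 kilobases.
After the first batch: Gamma(21 + 98, 6 + 7) = Gamma(119, 13).
Total count: 11 + 3 + 8 + 26 + 9 = 57.
Total exposure: 5.5 + 2.5 + 3 + 6 + 2 = 19 kilobases.
After the second batch: Gamma(119 + 57, 13 + 19) = Gamma(176, 32).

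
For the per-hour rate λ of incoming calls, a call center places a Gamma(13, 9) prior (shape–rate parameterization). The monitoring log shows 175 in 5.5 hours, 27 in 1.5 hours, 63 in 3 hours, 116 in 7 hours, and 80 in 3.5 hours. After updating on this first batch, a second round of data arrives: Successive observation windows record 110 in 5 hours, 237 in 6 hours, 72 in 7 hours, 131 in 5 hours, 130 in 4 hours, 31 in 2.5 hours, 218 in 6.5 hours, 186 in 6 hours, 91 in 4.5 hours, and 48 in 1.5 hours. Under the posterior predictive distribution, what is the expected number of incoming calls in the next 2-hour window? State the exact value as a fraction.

Total count: 175 + 27 + 63 + 116 + 80 = 461.
Total exposure: 5.5 + 1.5 + 3 + 7 + 3.5 = 20.5 hours.
After the first batch: Gamma(13 + 461, 9 + 20.5) = Gamma(474, 59/2).
Total count: 110 + 237 + 72 + 131 + 130 + 31 + 218 + 186 + 91 + 48 = 1254.
Total exposure: 5 + 6 + 7 + 5 + 4 + 2.5 + 6.5 + 6 + 4.5 + 1.5 = 48 hours.
After the second batch: Gamma(474 + 1254, 59/2 + 48) = Gamma(1728, 155/2).
Predictive mean over a 2-hour window = T·E[λ|data] = 2·1728/(155/2) = 6912/155.

6912/155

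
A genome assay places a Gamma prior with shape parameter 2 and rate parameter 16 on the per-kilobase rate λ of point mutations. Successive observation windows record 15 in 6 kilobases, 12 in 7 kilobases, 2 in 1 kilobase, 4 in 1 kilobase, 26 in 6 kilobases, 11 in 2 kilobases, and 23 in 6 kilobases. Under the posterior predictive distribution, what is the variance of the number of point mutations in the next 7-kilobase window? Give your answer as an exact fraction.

Total count: 15 + 12 + 2 + 4 + 26 + 11 + 23 = 93.
Total exposure: 6 + 7 + 1 + 1 + 6 + 2 + 6 = 29 kilobases.
By Gamma–Poisson conjugacy, the posterior is Gamma(α + Σx, β + Σt) = Gamma(2 + 93, 16 + 29) = Gamma(95, 45).
The posterior predictive for a window of length T is Negative Binomial with variance T·α'·(β'+T)/β'² = 7·95·52/2025 = 6916/405.

6916/405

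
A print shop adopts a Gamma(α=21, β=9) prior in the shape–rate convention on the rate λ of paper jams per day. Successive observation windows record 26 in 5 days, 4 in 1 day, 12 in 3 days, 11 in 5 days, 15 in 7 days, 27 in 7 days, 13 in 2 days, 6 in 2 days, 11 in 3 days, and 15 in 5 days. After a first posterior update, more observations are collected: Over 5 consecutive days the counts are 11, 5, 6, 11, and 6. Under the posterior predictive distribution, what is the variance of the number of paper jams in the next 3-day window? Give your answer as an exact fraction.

950/81

Total count: 26 + 4 + 12 + 11 + 15 + 27 + 13 + 6 + 11 + 15 = 140.
Total exposure: 5 + 1 + 3 + 5 + 7 + 7 + 2 + 2 + 3 + 5 = 40 days.
After the first batch: Gamma(21 + 140, 9 + 40) = Gamma(161, 49).
Total count: 11 + 5 + 6 + 11 + 6 = 39.
Total exposure: 5 days.
After the second batch: Gamma(161 + 39, 49 + 5) = Gamma(200, 54).
The posterior predictive for a window of length T is Negative Binomial with variance T·α'·(β'+T)/β'² = 3·200·57/2916 = 950/81.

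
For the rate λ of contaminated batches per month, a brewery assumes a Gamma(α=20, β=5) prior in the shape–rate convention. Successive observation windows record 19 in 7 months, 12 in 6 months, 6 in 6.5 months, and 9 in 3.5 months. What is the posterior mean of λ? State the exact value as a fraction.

33/14

Total count: 19 + 12 + 6 + 9 = 46.
Total exposure: 7 + 6 + 6.5 + 3.5 = 23 months.
Gamma(α, β) with Poisson data over total exposure Σt gives posterior Gamma(α+Σx, β+Σt) = Gamma(66, 28).
Posterior mean = α'/β' = 66/28 = 33/14.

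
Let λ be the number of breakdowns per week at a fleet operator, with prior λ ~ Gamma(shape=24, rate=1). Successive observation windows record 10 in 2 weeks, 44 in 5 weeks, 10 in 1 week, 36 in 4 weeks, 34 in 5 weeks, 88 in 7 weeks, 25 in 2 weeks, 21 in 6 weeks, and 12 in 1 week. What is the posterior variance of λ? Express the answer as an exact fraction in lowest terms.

Total count: 10 + 44 + 10 + 36 + 34 + 88 + 25 + 21 + 12 = 280.
Total exposure: 2 + 5 + 1 + 4 + 5 + 7 + 2 + 6 + 1 = 33 weeks.
By Gamma–Poisson conjugacy, the posterior is Gamma(α + Σx, β + Σt) = Gamma(24 + 280, 1 + 33) = Gamma(304, 34).
Posterior variance = α'/β'² = 304/1156 = 76/289.

76/289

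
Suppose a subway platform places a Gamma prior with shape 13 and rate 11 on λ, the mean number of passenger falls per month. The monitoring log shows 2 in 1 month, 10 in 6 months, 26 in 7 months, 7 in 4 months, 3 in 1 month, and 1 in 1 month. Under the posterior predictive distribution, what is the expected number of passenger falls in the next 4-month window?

8

Total count: 2 + 10 + 26 + 7 + 3 + 1 = 49.
Total exposure: 1 + 6 + 7 + 4 + 1 + 1 = 20 months.
Posterior: α' = 13 + 49 = 62, β' = 11 + 20 = 31.
Predictive mean over a 4-month window = T·E[λ|data] = 4·62/31 = 8.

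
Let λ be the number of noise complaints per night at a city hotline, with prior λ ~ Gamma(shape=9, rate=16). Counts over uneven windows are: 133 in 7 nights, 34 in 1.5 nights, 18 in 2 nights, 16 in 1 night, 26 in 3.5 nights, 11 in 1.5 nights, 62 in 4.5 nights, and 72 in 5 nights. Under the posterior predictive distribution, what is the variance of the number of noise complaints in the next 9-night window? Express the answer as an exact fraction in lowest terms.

19431/196

Total count: 133 + 34 + 18 + 16 + 26 + 11 + 62 + 72 = 372.
Total exposure: 7 + 1.5 + 2 + 1 + 3.5 + 1.5 + 4.5 + 5 = 26 nights.
Conjugate update: add total count to the shape and total exposure to the rate, giving Gamma(381, 42).
The posterior predictive for a window of length T is Negative Binomial with variance T·α'·(β'+T)/β'² = 9·381·51/1764 = 19431/196.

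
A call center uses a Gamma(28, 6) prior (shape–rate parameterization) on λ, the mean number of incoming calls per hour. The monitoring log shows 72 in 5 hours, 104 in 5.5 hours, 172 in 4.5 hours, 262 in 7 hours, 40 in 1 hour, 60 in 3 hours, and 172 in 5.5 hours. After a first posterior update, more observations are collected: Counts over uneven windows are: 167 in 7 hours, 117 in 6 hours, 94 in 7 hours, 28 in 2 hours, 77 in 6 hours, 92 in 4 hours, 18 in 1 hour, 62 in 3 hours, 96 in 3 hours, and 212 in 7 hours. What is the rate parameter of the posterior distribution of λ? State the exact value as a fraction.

167/2

Total count: 72 + 104 + 172 + 262 + 40 + 60 + 172 = 882.
Total exposure: 5 + 5.5 + 4.5 + 7 + 1 + 3 + 5.5 = 31.5 hours.
After the first batch: Gamma(28 + 882, 6 + 31.5) = Gamma(910, 75/2).
Total count: 167 + 117 + 94 + 28 + 77 + 92 + 18 + 62 + 96 + 212 = 963.
Total exposure: 7 + 6 + 7 + 2 + 6 + 4 + 1 + 3 + 3 + 7 = 46 hours.
After the second batch: Gamma(910 + 963, 75/2 + 46) = Gamma(1873, 167/2).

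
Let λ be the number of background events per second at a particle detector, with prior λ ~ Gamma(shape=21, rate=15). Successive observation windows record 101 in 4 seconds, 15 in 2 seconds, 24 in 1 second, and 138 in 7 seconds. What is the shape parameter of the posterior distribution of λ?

Total count: 101 + 15 + 24 + 138 = 278.
Total exposure: 4 + 2 + 1 + 7 = 14 seconds.
Conjugate update: add total count to the shape and total exposure to the rate, giving Gamma(299, 29).

299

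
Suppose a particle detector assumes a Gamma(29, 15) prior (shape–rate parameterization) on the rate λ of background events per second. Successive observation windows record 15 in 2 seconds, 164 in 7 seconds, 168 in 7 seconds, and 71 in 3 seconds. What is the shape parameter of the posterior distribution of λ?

447

Total count: 15 + 164 + 168 + 71 = 418.
Total exposure: 2 + 7 + 7 + 3 = 19 seconds.
By Gamma–Poisson conjugacy, the posterior is Gamma(α + Σx, β + Σt) = Gamma(29 + 418, 15 + 19) = Gamma(447, 34).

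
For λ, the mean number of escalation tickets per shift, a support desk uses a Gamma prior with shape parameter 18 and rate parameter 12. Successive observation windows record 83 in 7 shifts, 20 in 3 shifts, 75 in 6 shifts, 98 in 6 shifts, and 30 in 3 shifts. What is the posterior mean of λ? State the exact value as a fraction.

Total count: 83 + 20 + 75 + 98 + 30 = 306.
Total exposure: 7 + 3 + 6 + 6 + 3 = 25 shifts.
Conjugate update: add total count to the shape and total exposure to the rate, giving Gamma(324, 37).
Posterior mean = α'/β' = 324/37.

324/37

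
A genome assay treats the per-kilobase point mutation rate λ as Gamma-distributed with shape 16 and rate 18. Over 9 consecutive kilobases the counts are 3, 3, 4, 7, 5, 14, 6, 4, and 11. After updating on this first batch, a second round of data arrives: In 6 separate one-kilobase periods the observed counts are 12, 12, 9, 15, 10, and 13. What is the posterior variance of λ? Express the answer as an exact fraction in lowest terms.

16/121

Total count: 3 + 3 + 4 + 7 + 5 + 14 + 6 + 4 + 11 = 57.
Total exposure: 9 kilobases.
After the first batch: Gamma(16 + 57, 18 + 9) = Gamma(73, 27).
Total count: 12 + 12 + 9 + 15 + 10 + 13 = 71.
Total exposure: 6 kilobases.
After the second batch: Gamma(73 + 71, 27 + 6) = Gamma(144, 33).
Posterior variance = α'/β'² = 144/1089 = 16/121.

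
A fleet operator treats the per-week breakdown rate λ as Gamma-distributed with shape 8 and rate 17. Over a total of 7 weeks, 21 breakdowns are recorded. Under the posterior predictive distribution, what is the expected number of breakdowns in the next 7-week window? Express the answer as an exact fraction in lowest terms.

203/24

Total count 21 over total exposure 7 weeks.
The Gamma prior is conjugate for the Poisson rate, so λ | data ~ Gamma(8+21, 17+7) = Gamma(29, 24).
Predictive mean over a 7-week window = T·E[λ|data] = 7·29/24 = 203/24.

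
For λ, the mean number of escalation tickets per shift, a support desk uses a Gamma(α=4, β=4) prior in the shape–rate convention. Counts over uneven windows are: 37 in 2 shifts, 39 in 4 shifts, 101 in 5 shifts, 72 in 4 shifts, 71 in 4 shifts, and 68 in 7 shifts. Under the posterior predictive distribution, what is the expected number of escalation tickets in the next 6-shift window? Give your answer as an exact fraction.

Total count: 37 + 39 + 101 + 72 + 71 + 68 = 388.
Total exposure: 2 + 4 + 5 + 4 + 4 + 7 = 26 shifts.
The Gamma prior is conjugate for the Poisson rate, so λ | data ~ Gamma(4+388, 4+26) = Gamma(392, 30).
Predictive mean over a 6-shift window = T·E[λ|data] = 6·392/30 = 392/5.

392/5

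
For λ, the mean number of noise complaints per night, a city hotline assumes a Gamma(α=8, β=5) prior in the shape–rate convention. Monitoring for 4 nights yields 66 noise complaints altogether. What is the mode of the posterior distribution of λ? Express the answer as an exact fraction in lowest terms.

Total count 66 over total exposure 4 nights.
Gamma(α, β) with Poisson data over total exposure Σt gives posterior Gamma(α+Σx, β+Σt) = Gamma(74, 9).
Posterior mode = (α'−1)/β' = 73/9.

73/9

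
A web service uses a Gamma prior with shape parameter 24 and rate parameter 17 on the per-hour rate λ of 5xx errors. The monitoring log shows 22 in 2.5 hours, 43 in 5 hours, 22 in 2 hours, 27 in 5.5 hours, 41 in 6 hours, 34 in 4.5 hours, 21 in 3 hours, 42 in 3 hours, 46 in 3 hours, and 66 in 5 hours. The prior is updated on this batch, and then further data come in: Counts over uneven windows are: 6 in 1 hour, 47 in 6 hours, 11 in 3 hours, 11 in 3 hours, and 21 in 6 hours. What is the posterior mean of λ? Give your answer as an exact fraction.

968/151

Total count: 22 + 43 + 22 + 27 + 41 + 34 + 21 + 42 + 46 + 66 = 364.
Total exposure: 2.5 + 5 + 2 + 5.5 + 6 + 4.5 + 3 + 3 + 3 + 5 = 39.5 hours.
After the first batch: Gamma(24 + 364, 17 + 39.5) = Gamma(388, 113/2).
Total count: 6 + 47 + 11 + 11 + 21 = 96.
Total exposure: 1 + 6 + 3 + 3 + 6 = 19 hours.
After the second batch: Gamma(388 + 96, 113/2 + 19) = Gamma(484, 151/2).
Posterior mean = α'/β' = 484/(151/2) = 968/151.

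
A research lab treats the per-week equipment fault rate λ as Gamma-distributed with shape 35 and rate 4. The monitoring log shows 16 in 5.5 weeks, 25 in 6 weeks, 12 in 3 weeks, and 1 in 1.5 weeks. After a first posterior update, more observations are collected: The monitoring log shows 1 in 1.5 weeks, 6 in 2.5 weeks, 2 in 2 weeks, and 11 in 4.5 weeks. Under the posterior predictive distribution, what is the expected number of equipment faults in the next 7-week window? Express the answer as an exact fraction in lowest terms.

1526/61

Total count: 16 + 25 + 12 + 1 = 54.
Total exposure: 5.5 + 6 + 3 + 1.5 = 16 weeks.
After the first batch: Gamma(35 + 54, 4 + 16) = Gamma(89, 20).
Total count: 1 + 6 + 2 + 11 = 20.
Total exposure: 1.5 + 2.5 + 2 + 4.5 = 10.5 weeks.
After the second batch: Gamma(89 + 20, 20 + 10.5) = Gamma(109, 61/2).
Predictive mean over a 7-week window = T·E[λ|data] = 7·109/(61/2) = 1526/61.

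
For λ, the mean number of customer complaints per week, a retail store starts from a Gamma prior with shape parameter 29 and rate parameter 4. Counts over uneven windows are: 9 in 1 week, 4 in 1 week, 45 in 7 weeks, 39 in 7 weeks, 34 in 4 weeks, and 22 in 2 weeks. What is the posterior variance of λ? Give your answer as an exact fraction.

7/26

Total count: 9 + 4 + 45 + 39 + 34 + 22 = 153.
Total exposure: 1 + 1 + 7 + 7 + 4 + 2 = 22 weeks.
The Gamma prior is conjugate for the Poisson rate, so λ | data ~ Gamma(29+153, 4+22) = Gamma(182, 26).
Posterior variance = α'/β'² = 182/676 = 7/26.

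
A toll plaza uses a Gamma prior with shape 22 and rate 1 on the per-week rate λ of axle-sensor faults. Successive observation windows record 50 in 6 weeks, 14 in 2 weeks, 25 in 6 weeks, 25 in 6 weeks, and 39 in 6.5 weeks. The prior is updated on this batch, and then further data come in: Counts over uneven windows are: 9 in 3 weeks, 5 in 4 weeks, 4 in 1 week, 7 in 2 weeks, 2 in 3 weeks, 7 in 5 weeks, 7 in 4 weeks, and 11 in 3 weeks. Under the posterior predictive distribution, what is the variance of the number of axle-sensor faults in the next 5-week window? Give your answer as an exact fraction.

10442/441

Total count: 50 + 14 + 25 + 25 + 39 = 153.
Total exposure: 6 + 2 + 6 + 6 + 6.5 = 26.5 weeks.
After the first batch: Gamma(22 + 153, 1 + 26.5) = Gamma(175, 55/2).
Total count: 9 + 5 + 4 + 7 + 2 + 7 + 7 + 11 = 52.
Total exposure: 3 + 4 + 1 + 2 + 3 + 5 + 4 + 3 = 25 weeks.
After the second batch: Gamma(175 + 52, 55/2 + 25) = Gamma(227, 105/2).
The posterior predictive for a window of length T is Negative Binomial with variance T·α'·(β'+T)/β'² = 5·227·(115/2)/(11025/4) = 10442/441.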